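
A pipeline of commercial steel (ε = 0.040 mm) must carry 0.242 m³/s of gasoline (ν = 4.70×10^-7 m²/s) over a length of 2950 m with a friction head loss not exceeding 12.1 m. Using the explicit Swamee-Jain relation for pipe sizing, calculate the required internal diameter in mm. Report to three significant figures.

Swamee-Jain (Type III): D = 0.66·[ε^1.25·(LQ²/(gh_f))^4.75 + ν·Q^9.4·(L/(gh_f))^5.2]^0.04
LQ²/(gh_f) = 1.455; L/(gh_f) = 24.85
Term 1 = ε^1.25·(…)^4.75 = 1.89×10^-5; Term 2 = ν·Q^9.4·(…)^5.2 = 1.37×10^-5
D = 0.66·(1.89×10^-5 + 1.37×10^-5)^0.04 = 0.4366 m = 437 mm
Check: V = 1.62 m/s, Re = 1.50×10^6, f = 0.01296, h_f = 11.7 m ≈ 12.1 m ✓

D ≈ 437 mm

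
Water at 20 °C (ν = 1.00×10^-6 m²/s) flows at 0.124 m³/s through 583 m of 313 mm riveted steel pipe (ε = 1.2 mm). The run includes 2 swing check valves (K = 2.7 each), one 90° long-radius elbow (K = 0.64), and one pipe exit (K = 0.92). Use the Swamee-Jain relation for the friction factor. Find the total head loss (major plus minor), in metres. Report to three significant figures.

H_L ≈ 7.92 m

V = 4Q/(πD²) = 1.612 m/s; V²/2g = 0.1324 m
Re = 5.04×10^5, ε/D = 0.00383 → f = 0.02840 (Swamee-Jain)
Major: h_f = f(L/D)·V²/2g = 0.02840·1863·0.1324 = 7.001 m
Minor: ΣK = 6.96; h_m = ΣK·V²/2g = 0.9213 m
Total H_L = 7.001 + 0.9213 = 7.922 m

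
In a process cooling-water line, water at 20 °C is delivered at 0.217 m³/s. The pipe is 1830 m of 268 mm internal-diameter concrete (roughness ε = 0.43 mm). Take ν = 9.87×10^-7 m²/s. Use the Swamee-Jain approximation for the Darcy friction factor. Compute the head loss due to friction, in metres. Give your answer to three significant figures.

V = 4Q/(πD²) = 4·0.217/(π·0.268²) = 3.847 m/s
Re = VD/ν = 3.847·0.268/9.87×10^-7 = 1.04×10^6 → turbulent
ε/D = 0.43/268 = 0.00160
Swamee-Jain: f = 0.02239
h_f = f(L/D)V²/(2g) = 0.02239·(1830/0.268)·3.847²/(2·9.81) = 115.3 m

h_f ≈ 115 m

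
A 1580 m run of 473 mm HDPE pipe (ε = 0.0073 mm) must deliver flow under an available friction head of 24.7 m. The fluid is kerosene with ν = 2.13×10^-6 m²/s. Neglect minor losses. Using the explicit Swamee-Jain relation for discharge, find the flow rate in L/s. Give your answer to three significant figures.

Q ≈ 598 L/s

Swamee-Jain (Type II): Q = -0.965·√(gD⁵h_f/L)·ln[ε/(3.7D) + √(3.17ν²L/(gD³h_f))]
√(gD⁵h_f/L) = √(9.81·0.473⁵·24.7/1580) = 0.06026
ε/(3.7D) = 4.17×10^-6; √(3.17ν²L/(gD³h_f)) = 2.98×10^-5
Q = -0.965·0.06026·ln(3.394×10^-5) = 0.5984 m³/s
Check: V = 3.41 m/s, Re = 7.56×10^5, f = 0.01249, h_f = 24.7 m ≈ 24.7 m ✓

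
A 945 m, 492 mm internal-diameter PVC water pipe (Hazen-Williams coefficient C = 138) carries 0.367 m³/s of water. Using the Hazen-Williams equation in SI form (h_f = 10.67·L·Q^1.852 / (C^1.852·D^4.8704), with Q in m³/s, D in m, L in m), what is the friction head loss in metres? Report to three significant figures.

h_f ≈ 5.43 m

h_f = 10.67·945·0.367^1.852 / (138^1.852·0.492^4.8704) = 5.427 m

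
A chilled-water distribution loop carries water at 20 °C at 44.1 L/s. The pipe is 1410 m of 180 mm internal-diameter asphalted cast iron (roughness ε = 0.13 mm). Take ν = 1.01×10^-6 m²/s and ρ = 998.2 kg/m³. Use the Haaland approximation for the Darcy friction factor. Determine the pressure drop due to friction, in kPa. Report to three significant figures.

Δp ≈ 226 kPa

V = 4Q/(πD²) = 4·0.0441/(π·0.180²) = 1.733 m/s
Re = VD/ν = 1.733·0.180/1.01×10^-6 = 3.09×10^5 → turbulent
ε/D = 0.13/180 = 7.22×10^-4
Haaland: f = 0.01923
h_f = f(L/D)V²/(2g) = 0.01923·(1410/0.180)·1.733²/(2·9.81) = 23.06 m
Δp = ρg·h_f = 998.2·9.81·23.06 = 225.8 kPa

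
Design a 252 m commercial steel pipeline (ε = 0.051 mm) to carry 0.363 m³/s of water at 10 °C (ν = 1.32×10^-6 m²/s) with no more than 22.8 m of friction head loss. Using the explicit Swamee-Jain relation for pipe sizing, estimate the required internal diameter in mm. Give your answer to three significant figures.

D ≈ 284 mm

Swamee-Jain (Type III): D = 0.66·[ε^1.25·(LQ²/(gh_f))^4.75 + ν·Q^9.4·(L/(gh_f))^5.2]^0.04
LQ²/(gh_f) = 0.1485; L/(gh_f) = 1.127
Term 1 = ε^1.25·(…)^4.75 = 5.01×10^-10; Term 2 = ν·Q^9.4·(…)^5.2 = 1.79×10^-10
D = 0.66·(5.01×10^-10 + 1.79×10^-10)^0.04 = 0.2837 m = 284 mm
Check: V = 5.74 m/s, Re = 1.23×10^6, f = 0.01437, h_f = 21.5 m ≈ 22.8 m ✓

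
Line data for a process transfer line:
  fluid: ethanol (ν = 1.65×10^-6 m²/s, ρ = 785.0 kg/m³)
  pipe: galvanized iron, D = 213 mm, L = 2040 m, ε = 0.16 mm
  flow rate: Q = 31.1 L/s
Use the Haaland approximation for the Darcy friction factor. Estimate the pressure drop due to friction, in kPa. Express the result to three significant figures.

V = 4Q/(πD²) = 4·0.0311/(π·0.213²) = 0.8728 m/s
Re = VD/ν = 0.8728·0.213/1.65×10^-6 = 1.13×10^5 → turbulent
ε/D = 0.16/213 = 7.51×10^-4
Haaland: f = 0.02081
h_f = f(L/D)V²/(2g) = 0.02081·(2040/0.213)·0.8728²/(2·9.81) = 7.739 m
Δp = ρg·h_f = 785.0·9.81·7.739 = 59.60 kPa

Δp ≈ 59.6 kPa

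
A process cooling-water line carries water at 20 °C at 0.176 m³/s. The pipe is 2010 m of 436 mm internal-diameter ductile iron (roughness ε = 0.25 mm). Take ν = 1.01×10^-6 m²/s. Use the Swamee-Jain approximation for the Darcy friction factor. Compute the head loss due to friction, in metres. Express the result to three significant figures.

h_f ≈ 5.94 m

V = 4Q/(πD²) = 4·0.176/(π·0.436²) = 1.179 m/s
Re = VD/ν = 1.179·0.436/1.01×10^-6 = 5.09×10^5 → turbulent
ε/D = 0.25/436 = 5.73×10^-4
Swamee-Jain: f = 0.01821
h_f = f(L/D)V²/(2g) = 0.01821·(2010/0.436)·1.179²/(2·9.81) = 5.945 m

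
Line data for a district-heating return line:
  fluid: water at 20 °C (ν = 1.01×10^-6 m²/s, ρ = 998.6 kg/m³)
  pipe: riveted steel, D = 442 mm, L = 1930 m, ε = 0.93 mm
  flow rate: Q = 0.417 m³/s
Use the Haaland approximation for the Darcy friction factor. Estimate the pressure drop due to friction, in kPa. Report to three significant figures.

V = 4Q/(πD²) = 4·0.417/(π·0.442²) = 2.718 m/s
Re = VD/ν = 2.718·0.442/1.01×10^-6 = 1.19×10^6 → turbulent
ε/D = 0.93/442 = 0.00210
Haaland: f = 0.02392
h_f = f(L/D)V²/(2g) = 0.02392·(1930/0.442)·2.718²/(2·9.81) = 39.32 m
Δp = ρg·h_f = 998.6·9.81·39.32 = 385.2 kPa

Δp ≈ 385 kPa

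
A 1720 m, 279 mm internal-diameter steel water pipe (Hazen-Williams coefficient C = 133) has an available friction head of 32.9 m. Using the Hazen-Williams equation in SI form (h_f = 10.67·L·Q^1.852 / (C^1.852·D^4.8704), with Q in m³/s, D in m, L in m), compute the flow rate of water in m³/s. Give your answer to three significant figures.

Rearranging: Q = [h_f·C^1.852·D^4.8704 / (10.67·L)]^(1/1.852)
Q = [32.9·133^1.852·0.279^4.8704 / (10.67·1720)]^0.540 = 0.1524 m³/s

Q ≈ 0.152 m³/s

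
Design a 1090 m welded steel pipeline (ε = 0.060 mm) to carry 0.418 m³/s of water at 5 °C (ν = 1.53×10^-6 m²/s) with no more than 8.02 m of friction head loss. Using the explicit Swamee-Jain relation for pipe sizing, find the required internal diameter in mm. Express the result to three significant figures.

D ≈ 494 mm

Swamee-Jain (Type III): D = 0.66·[ε^1.25·(LQ²/(gh_f))^4.75 + ν·Q^9.4·(L/(gh_f))^5.2]^0.04
LQ²/(gh_f) = 2.421; L/(gh_f) = 13.85
Term 1 = ε^1.25·(…)^4.75 = 3.52×10^-4; Term 2 = ν·Q^9.4·(…)^5.2 = 3.63×10^-4
D = 0.66·(3.52×10^-4 + 3.63×10^-4)^0.04 = 0.4940 m = 494 mm
Check: V = 2.18 m/s, Re = 7.04×10^5, f = 0.01422, h_f = 7.61 m ≈ 8.02 m ✓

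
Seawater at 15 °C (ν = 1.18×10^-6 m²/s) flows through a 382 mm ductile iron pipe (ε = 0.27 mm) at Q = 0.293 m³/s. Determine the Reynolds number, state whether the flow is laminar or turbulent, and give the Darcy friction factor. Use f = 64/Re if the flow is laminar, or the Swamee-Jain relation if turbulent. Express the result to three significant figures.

V = 4Q/(πD²) = 2.557 m/s
Re = VD/ν = 2.557·0.382/1.18×10^-6 = 8.28×10^5
Re > 4000 → turbulent; ε/D = 7.07×10^-4
Swamee-Jain: f = 0.01865

Re ≈ 8.28×10^5; turbulent; f ≈ 0.0186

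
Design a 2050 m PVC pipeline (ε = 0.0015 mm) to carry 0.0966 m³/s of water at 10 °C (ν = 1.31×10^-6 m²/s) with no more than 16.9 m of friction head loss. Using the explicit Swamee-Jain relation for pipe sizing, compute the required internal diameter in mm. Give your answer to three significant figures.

D ≈ 269 mm

Swamee-Jain (Type III): D = 0.66·[ε^1.25·(LQ²/(gh_f))^4.75 + ν·Q^9.4·(L/(gh_f))^5.2]^0.04
LQ²/(gh_f) = 0.1154; L/(gh_f) = 12.37
Term 1 = ε^1.25·(…)^4.75 = 1.84×10^-12; Term 2 = ν·Q^9.4·(…)^5.2 = 1.80×10^-10
D = 0.66·(1.84×10^-12 + 1.80×10^-10)^0.04 = 0.2691 m = 269 mm
Check: V = 1.70 m/s, Re = 3.49×10^5, f = 0.01405, h_f = 15.7 m ≈ 16.9 m ✓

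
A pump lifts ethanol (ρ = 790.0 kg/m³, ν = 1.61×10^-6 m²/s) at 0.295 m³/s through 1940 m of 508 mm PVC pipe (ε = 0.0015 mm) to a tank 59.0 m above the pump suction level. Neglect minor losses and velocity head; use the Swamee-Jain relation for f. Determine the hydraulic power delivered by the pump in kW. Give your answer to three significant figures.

P_hyd ≈ 147 kW

V = 4Q/(πD²) = 1.455 m/s; Re = 4.59×10^5; ε/D = 2.95×10^-6; f = 0.01334
h_f = f(L/D)V²/2g = 5.499 m
Total head H = z + h_f = 59.0 + 5.499 = 64.50 m
P_hyd = ρgQH = 790.0·9.81·0.295·64.50 = 147.5 kW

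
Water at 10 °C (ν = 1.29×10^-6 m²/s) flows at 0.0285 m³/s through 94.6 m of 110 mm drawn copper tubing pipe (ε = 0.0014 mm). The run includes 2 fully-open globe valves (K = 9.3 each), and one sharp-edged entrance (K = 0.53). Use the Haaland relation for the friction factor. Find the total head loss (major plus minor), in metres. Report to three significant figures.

V = 4Q/(πD²) = 2.999 m/s; V²/2g = 0.4584 m
Re = 2.56×10^5, ε/D = 1.27×10^-5 → f = 0.01487 (Haaland)
Major: h_f = f(L/D)·V²/2g = 0.01487·860.0·0.4584 = 5.864 m
Minor: ΣK = 19.1; h_m = ΣK·V²/2g = 8.769 m
Total H_L = 5.864 + 8.769 = 14.63 m

H_L ≈ 14.6 m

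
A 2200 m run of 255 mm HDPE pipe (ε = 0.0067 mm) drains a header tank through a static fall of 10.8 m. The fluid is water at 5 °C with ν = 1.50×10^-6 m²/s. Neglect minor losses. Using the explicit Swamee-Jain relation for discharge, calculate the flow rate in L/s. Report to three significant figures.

Swamee-Jain (Type II): Q = -0.965·√(gD⁵h_f/L)·ln[ε/(3.7D) + √(3.17ν²L/(gD³h_f))]
√(gD⁵h_f/L) = √(9.81·0.255⁵·10.8/2200) = 0.007206
ε/(3.7D) = 7.10×10^-6; √(3.17ν²L/(gD³h_f)) = 9.45×10^-5
Q = -0.965·0.007206·ln(1.016×10^-4) = 0.06393 m³/s
Check: V = 1.25 m/s, Re = 2.13×10^5, f = 0.01559, h_f = 10.7 m ≈ 10.8 m ✓

Q ≈ 63.9 L/s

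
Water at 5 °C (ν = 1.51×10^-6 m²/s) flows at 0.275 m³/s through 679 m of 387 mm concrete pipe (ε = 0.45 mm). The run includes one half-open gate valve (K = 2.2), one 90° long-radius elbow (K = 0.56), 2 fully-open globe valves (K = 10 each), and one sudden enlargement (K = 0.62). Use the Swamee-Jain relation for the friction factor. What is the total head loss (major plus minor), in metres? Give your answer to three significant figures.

V = 4Q/(πD²) = 2.338 m/s; V²/2g = 0.2786 m
Re = 5.99×10^5, ε/D = 0.00116 → f = 0.02094 (Swamee-Jain)
Major: h_f = f(L/D)·V²/2g = 0.02094·1755·0.2786 = 10.23 m
Minor: ΣK = 23.4; h_m = ΣK·V²/2g = 6.513 m
Total H_L = 10.23 + 6.513 = 16.75 m

H_L ≈ 16.7 m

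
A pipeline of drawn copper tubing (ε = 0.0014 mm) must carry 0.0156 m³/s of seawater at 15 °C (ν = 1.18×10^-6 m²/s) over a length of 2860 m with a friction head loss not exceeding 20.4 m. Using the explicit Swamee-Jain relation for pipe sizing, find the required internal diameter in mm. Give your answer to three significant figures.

Swamee-Jain (Type III): D = 0.66·[ε^1.25·(LQ²/(gh_f))^4.75 + ν·Q^9.4·(L/(gh_f))^5.2]^0.04
LQ²/(gh_f) = 0.003478; L/(gh_f) = 14.29
Term 1 = ε^1.25·(…)^4.75 = 1.01×10^-19; Term 2 = ν·Q^9.4·(…)^5.2 = 1.24×10^-17
D = 0.66·(1.01×10^-19 + 1.24×10^-17)^0.04 = 0.1391 m = 139 mm
Check: V = 1.03 m/s, Re = 1.21×10^5, f = 0.01724, h_f = 19.0 m ≈ 20.4 m ✓

D ≈ 139 mm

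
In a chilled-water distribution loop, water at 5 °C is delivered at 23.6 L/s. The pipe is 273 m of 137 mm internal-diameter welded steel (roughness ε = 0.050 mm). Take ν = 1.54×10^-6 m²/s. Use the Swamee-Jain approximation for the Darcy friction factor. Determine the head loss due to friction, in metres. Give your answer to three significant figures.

h_f ≈ 4.92 m

V = 4Q/(πD²) = 4·0.0236/(π·0.137²) = 1.601 m/s
Re = VD/ν = 1.601·0.137/1.54×10^-6 = 1.42×10^5 → turbulent
ε/D = 0.050/137 = 3.65×10^-4
Swamee-Jain: f = 0.01890
h_f = f(L/D)V²/(2g) = 0.01890·(273/0.137)·1.601²/(2·9.81) = 4.920 m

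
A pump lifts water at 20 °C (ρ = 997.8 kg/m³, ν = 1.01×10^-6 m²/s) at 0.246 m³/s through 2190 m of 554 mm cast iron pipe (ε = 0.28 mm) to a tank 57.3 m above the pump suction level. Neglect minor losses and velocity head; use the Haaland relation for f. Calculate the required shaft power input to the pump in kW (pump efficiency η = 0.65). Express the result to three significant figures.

P_shaft ≈ 226 kW

V = 4Q/(πD²) = 1.021 m/s; Re = 5.60×10^5; ε/D = 5.05×10^-4; f = 0.01753
h_f = f(L/D)V²/2g = 3.678 m
Total head H = z + h_f = 57.3 + 3.678 = 60.98 m
P_hyd = ρgQH = 997.8·9.81·0.246·60.98 = 146.8 kW
P_shaft = P_hyd/η = 146.8/0.65 = 225.9 kW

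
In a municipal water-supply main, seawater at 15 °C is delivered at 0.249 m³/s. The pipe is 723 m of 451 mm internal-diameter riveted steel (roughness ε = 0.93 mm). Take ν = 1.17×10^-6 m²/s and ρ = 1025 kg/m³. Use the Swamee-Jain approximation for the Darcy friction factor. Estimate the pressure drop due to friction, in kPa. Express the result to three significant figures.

Δp ≈ 47.9 kPa

V = 4Q/(πD²) = 4·0.249/(π·0.451²) = 1.559 m/s
Re = VD/ν = 1.559·0.451/1.17×10^-6 = 6.01×10^5 → turbulent
ε/D = 0.93/451 = 0.00206
Swamee-Jain: f = 0.02401
h_f = f(L/D)V²/(2g) = 0.02401·(723/0.451)·1.559²/(2·9.81) = 4.767 m
Δp = ρg·h_f = 1025·9.81·4.767 = 47.93 kPa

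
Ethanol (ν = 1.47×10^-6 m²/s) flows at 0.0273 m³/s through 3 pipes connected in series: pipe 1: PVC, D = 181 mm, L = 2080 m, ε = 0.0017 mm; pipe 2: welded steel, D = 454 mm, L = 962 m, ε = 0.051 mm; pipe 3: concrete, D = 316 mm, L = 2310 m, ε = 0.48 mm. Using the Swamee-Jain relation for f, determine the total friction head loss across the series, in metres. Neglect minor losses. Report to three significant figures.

Pipe 1: V = 1.061 m/s, Re = 1.31×10^5, ε/D = 9.39×10^-6, f = 0.01697, h_1 = f(L/D)V²/2g = 11.19 m
Pipe 2: V = 0.1686 m/s, Re = 5.21×10^4, ε/D = 1.12×10^-4, f = 0.02103, h_2 = f(L/D)V²/2g = 0.06461 m
Pipe 3: V = 0.3481 m/s, Re = 7.48×10^4, ε/D = 0.00152, f = 0.02457, h_3 = f(L/D)V²/2g = 1.109 m
Series → Q common, losses add: H = Σh = 12.36 m

H ≈ 12.4 m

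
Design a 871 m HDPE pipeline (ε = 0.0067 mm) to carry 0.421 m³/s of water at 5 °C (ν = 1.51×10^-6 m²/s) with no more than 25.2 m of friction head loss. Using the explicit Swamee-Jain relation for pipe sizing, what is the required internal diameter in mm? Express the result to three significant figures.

Swamee-Jain (Type III): D = 0.66·[ε^1.25·(LQ²/(gh_f))^4.75 + ν·Q^9.4·(L/(gh_f))^5.2]^0.04
LQ²/(gh_f) = 0.6245; L/(gh_f) = 3.523
Term 1 = ε^1.25·(…)^4.75 = 3.64×10^-8; Term 2 = ν·Q^9.4·(…)^5.2 = 3.10×10^-7
D = 0.66·(3.64×10^-8 + 3.10×10^-7)^0.04 = 0.3640 m = 364 mm
Check: V = 4.05 m/s, Re = 9.75×10^5, f = 0.01209, h_f = 24.1 m ≈ 25.2 m ✓

D ≈ 364 mm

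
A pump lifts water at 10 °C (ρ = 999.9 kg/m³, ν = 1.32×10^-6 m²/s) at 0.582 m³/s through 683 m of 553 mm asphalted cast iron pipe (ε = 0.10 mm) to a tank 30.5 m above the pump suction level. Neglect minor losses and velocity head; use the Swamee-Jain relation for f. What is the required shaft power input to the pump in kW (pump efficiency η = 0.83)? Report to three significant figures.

P_shaft ≈ 247 kW

V = 4Q/(πD²) = 2.423 m/s; Re = 1.02×10^6; ε/D = 1.81×10^-4; f = 0.01454
h_f = f(L/D)V²/2g = 5.375 m
Total head H = z + h_f = 30.5 + 5.375 = 35.88 m
P_hyd = ρgQH = 999.9·9.81·0.582·35.88 = 204.8 kW
P_shaft = P_hyd/η = 204.8/0.83 = 246.8 kW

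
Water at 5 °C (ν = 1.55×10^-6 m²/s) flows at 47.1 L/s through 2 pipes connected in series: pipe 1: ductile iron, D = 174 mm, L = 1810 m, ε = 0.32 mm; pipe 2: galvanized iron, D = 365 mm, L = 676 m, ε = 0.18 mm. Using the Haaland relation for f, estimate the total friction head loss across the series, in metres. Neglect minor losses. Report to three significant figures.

H ≈ 49.7 m

Pipe 1: V = 1.981 m/s, Re = 2.22×10^5, ε/D = 0.00184, f = 0.02370, h_1 = f(L/D)V²/2g = 49.31 m
Pipe 2: V = 0.4501 m/s, Re = 1.06×10^5, ε/D = 4.93×10^-4, f = 0.01989, h_2 = f(L/D)V²/2g = 0.3804 m
Series → Q common, losses add: H = Σh = 49.69 m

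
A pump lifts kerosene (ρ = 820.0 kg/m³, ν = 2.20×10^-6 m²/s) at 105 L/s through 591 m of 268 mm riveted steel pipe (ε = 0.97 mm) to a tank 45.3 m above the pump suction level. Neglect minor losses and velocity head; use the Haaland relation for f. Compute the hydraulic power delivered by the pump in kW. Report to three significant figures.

P_hyd ≈ 47.5 kW

V = 4Q/(πD²) = 1.861 m/s; Re = 2.27×10^5; ε/D = 0.00362; f = 0.02813
h_f = f(L/D)V²/2g = 10.95 m
Total head H = z + h_f = 45.3 + 10.95 = 56.25 m
P_hyd = ρgQH = 820.0·9.81·0.105·56.25 = 47.51 kW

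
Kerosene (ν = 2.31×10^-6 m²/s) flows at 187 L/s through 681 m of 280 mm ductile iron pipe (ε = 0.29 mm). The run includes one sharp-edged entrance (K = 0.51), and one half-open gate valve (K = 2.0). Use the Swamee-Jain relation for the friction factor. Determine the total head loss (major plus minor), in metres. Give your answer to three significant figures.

V = 4Q/(πD²) = 3.037 m/s; V²/2g = 0.4701 m
Re = 3.68×10^5, ε/D = 0.00104 → f = 0.02072 (Swamee-Jain)
Major: h_f = f(L/D)·V²/2g = 0.02072·2432·0.4701 = 23.69 m
Minor: ΣK = 2.51; h_m = ΣK·V²/2g = 1.180 m
Total H_L = 23.69 + 1.180 = 24.87 m

H_L ≈ 24.9 m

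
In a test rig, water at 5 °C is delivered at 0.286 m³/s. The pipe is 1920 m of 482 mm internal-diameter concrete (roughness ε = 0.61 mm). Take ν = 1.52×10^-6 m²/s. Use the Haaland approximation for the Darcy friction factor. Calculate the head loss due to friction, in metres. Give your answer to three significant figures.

h_f ≈ 10.6 m

V = 4Q/(πD²) = 4·0.286/(π·0.482²) = 1.567 m/s
Re = VD/ν = 1.567·0.482/1.52×10^-6 = 4.97×10^5 → turbulent
ε/D = 0.61/482 = 0.00127
Haaland: f = 0.02130
h_f = f(L/D)V²/(2g) = 0.02130·(1920/0.482)·1.567²/(2·9.81) = 10.62 m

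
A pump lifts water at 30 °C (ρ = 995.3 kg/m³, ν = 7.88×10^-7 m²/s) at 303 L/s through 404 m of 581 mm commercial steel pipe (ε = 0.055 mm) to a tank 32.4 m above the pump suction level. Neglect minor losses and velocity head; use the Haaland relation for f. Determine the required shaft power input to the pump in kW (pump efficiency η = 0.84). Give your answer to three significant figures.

V = 4Q/(πD²) = 1.143 m/s; Re = 8.43×10^5; ε/D = 9.47×10^-5; f = 0.01345
h_f = f(L/D)V²/2g = 0.6225 m
Total head H = z + h_f = 32.4 + 0.6225 = 33.02 m
P_hyd = ρgQH = 995.3·9.81·0.303·33.02 = 97.70 kW
P_shaft = P_hyd/η = 97.70/0.84 = 116.3 kW

P_shaft ≈ 116 kW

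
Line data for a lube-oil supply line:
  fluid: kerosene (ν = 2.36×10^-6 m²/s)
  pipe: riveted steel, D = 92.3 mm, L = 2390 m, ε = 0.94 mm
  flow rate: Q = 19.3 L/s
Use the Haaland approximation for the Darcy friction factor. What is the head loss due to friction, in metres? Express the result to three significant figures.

V = 4Q/(πD²) = 4·0.0193/(π·0.0923²) = 2.884 m/s
Re = VD/ν = 2.884·0.0923/2.36×10^-6 = 1.13×10^5 → turbulent
ε/D = 0.94/92.3 = 0.0102
Haaland: f = 0.03871
h_f = f(L/D)V²/(2g) = 0.03871·(2390/0.0923)·2.884²/(2·9.81) = 425.0 m

h_f ≈ 425 m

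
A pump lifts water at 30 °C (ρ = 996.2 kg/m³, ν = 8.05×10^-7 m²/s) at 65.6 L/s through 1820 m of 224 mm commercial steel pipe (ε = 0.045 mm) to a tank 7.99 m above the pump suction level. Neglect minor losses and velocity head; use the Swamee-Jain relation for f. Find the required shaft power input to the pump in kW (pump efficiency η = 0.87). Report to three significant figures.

P_shaft ≈ 19.1 kW

V = 4Q/(πD²) = 1.665 m/s; Re = 4.63×10^5; ε/D = 2.01×10^-4; f = 0.01562
h_f = f(L/D)V²/2g = 17.93 m
Total head H = z + h_f = 7.99 + 17.93 = 25.92 m
P_hyd = ρgQH = 996.2·9.81·0.0656·25.92 = 16.62 kW
P_shaft = P_hyd/η = 16.62/0.87 = 19.10 kW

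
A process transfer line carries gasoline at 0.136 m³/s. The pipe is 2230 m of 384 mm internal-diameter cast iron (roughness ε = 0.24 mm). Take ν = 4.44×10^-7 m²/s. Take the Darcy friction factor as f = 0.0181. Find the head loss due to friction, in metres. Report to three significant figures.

V = 4Q/(πD²) = 4·0.136/(π·0.384²) = 1.174 m/s
h_f = f(L/D)V²/(2g) = 0.01810·(2230/0.384)·1.174²/(2·9.81) = 7.388 m

h_f ≈ 7.39 m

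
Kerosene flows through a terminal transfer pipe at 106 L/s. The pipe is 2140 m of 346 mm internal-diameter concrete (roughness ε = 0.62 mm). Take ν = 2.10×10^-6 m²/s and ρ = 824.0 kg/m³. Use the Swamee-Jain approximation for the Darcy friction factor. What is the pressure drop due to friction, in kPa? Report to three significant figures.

V = 4Q/(πD²) = 4·0.106/(π·0.346²) = 1.127 m/s
Re = VD/ν = 1.127·0.346/2.10×10^-6 = 1.86×10^5 → turbulent
ε/D = 0.62/346 = 0.00179
Swamee-Jain: f = 0.02396
h_f = f(L/D)V²/(2g) = 0.02396·(2140/0.346)·1.127²/(2·9.81) = 9.598 m
Δp = ρg·h_f = 824.0·9.81·9.598 = 77.59 kPa

Δp ≈ 77.6 kPa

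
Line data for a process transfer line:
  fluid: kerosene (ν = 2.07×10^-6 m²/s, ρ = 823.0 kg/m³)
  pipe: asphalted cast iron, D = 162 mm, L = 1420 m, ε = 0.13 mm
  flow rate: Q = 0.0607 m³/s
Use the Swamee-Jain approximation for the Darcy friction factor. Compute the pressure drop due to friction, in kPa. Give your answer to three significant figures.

Δp ≈ 631 kPa

V = 4Q/(πD²) = 4·0.0607/(π·0.162²) = 2.945 m/s
Re = VD/ν = 2.945·0.162/2.07×10^-6 = 2.30×10^5 → turbulent
ε/D = 0.13/162 = 8.02×10^-4
Swamee-Jain: f = 0.02019
h_f = f(L/D)V²/(2g) = 0.02019·(1420/0.162)·2.945²/(2·9.81) = 78.21 m
Δp = ρg·h_f = 823.0·9.81·78.21 = 631.4 kPa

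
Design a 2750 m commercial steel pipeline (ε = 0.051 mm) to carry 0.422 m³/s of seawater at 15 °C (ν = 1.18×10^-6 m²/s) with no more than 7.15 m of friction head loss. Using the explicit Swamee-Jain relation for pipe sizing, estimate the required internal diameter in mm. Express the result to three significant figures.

D ≈ 605 mm

Swamee-Jain (Type III): D = 0.66·[ε^1.25·(LQ²/(gh_f))^4.75 + ν·Q^9.4·(L/(gh_f))^5.2]^0.04
LQ²/(gh_f) = 6.982; L/(gh_f) = 39.21
Term 1 = ε^1.25·(…)^4.75 = 0.0440; Term 2 = ν·Q^9.4·(…)^5.2 = 0.0684
D = 0.66·(0.0440 + 0.0684)^0.04 = 0.6048 m = 605 mm
Check: V = 1.47 m/s, Re = 7.53×10^5, f = 0.01364, h_f = 6.82 m ≈ 7.15 m ✓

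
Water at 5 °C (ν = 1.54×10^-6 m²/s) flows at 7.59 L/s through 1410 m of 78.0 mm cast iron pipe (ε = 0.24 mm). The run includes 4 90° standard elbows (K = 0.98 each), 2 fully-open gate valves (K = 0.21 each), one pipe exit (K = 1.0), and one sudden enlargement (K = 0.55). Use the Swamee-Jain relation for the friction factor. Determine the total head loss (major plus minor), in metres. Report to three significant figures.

V = 4Q/(πD²) = 1.588 m/s; V²/2g = 0.1286 m
Re = 8.05×10^4, ε/D = 0.00308 → f = 0.02819 (Swamee-Jain)
Major: h_f = f(L/D)·V²/2g = 0.02819·18077·0.1286 = 65.54 m
Minor: ΣK = 5.89; h_m = ΣK·V²/2g = 0.7574 m
Total H_L = 65.54 + 0.7574 = 66.29 m

H_L ≈ 66.3 m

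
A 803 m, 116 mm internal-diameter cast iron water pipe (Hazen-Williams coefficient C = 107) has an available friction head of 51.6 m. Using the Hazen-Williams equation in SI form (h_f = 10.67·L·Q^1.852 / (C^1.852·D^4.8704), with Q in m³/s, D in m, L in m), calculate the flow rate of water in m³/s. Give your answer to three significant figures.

Q ≈ 0.0235 m³/s

Rearranging: Q = [h_f·C^1.852·D^4.8704 / (10.67·L)]^(1/1.852)
Q = [51.6·107^1.852·0.116^4.8704 / (10.67·803)]^0.540 = 0.02346 m³/s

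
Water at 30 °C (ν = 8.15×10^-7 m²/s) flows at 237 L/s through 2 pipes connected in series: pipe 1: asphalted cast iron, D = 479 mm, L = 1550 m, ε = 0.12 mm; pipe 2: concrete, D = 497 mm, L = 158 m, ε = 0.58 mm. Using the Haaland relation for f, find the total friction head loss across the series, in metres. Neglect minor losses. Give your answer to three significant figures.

Pipe 1: V = 1.315 m/s, Re = 7.73×10^5, ε/D = 2.51×10^-4, f = 0.01532, h_1 = f(L/D)V²/2g = 4.371 m
Pipe 2: V = 1.222 m/s, Re = 7.45×10^5, ε/D = 0.00117, f = 0.02075, h_2 = f(L/D)V²/2g = 0.5019 m
Series → Q common, losses add: H = Σh = 4.872 m

H ≈ 4.87 m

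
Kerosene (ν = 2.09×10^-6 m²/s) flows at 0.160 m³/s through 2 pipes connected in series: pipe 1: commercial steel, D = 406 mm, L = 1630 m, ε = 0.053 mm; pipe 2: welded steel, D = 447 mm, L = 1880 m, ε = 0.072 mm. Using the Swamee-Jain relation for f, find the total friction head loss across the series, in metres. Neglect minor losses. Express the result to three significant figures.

Pipe 1: V = 1.236 m/s, Re = 2.40×10^5, ε/D = 1.31×10^-4, f = 0.01620, h_1 = f(L/D)V²/2g = 5.062 m
Pipe 2: V = 1.020 m/s, Re = 2.18×10^5, ε/D = 1.61×10^-4, f = 0.01665, h_2 = f(L/D)V²/2g = 3.711 m
Series → Q common, losses add: H = Σh = 8.773 m

H ≈ 8.77 m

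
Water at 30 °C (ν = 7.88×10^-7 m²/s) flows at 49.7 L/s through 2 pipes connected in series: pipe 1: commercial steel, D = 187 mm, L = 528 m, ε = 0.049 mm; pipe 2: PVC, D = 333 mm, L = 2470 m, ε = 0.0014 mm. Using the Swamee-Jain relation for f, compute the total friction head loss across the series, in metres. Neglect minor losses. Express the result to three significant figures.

H ≈ 9.51 m

Pipe 1: V = 1.810 m/s, Re = 4.29×10^5, ε/D = 2.62×10^-4, f = 0.01625, h_1 = f(L/D)V²/2g = 7.660 m
Pipe 2: V = 0.5707 m/s, Re = 2.41×10^5, ε/D = 4.20×10^-6, f = 0.01502, h_2 = f(L/D)V²/2g = 1.850 m
Series → Q common, losses add: H = Σh = 9.510 m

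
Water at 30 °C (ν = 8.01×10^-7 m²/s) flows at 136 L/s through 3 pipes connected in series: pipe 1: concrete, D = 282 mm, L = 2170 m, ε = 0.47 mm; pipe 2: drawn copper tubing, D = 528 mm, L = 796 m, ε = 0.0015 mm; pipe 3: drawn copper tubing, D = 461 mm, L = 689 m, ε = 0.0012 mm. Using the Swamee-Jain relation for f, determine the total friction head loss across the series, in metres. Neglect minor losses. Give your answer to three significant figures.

H ≈ 43.3 m

Pipe 1: V = 2.177 m/s, Re = 7.67×10^5, ε/D = 0.00167, f = 0.02269, h_1 = f(L/D)V²/2g = 42.20 m
Pipe 2: V = 0.6211 m/s, Re = 4.09×10^5, ε/D = 2.84×10^-6, f = 0.01361, h_2 = f(L/D)V²/2g = 0.4035 m
Pipe 3: V = 0.8148 m/s, Re = 4.69×10^5, ε/D = 2.60×10^-6, f = 0.01328, h_3 = f(L/D)V²/2g = 0.6717 m
Series → Q common, losses add: H = Σh = 43.27 m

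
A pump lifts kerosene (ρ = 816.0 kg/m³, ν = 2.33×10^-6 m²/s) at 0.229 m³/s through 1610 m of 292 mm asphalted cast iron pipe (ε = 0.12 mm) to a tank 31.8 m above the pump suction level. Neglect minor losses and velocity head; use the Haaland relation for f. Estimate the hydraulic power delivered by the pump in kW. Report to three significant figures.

V = 4Q/(πD²) = 3.420 m/s; Re = 4.29×10^5; ε/D = 4.11×10^-4; f = 0.01713
h_f = f(L/D)V²/2g = 56.29 m
Total head H = z + h_f = 31.8 + 56.29 = 88.09 m
P_hyd = ρgQH = 816.0·9.81·0.229·88.09 = 161.5 kW

P_hyd ≈ 161 kW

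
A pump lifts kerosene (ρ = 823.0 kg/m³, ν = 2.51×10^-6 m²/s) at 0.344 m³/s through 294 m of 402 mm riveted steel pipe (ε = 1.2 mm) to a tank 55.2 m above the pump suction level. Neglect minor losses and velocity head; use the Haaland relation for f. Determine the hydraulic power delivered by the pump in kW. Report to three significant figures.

V = 4Q/(πD²) = 2.710 m/s; Re = 4.34×10^5; ε/D = 0.00299; f = 0.02646
h_f = f(L/D)V²/2g = 7.246 m
Total head H = z + h_f = 55.2 + 7.246 = 62.45 m
P_hyd = ρgQH = 823.0·9.81·0.344·62.45 = 173.4 kW

P_hyd ≈ 173 kW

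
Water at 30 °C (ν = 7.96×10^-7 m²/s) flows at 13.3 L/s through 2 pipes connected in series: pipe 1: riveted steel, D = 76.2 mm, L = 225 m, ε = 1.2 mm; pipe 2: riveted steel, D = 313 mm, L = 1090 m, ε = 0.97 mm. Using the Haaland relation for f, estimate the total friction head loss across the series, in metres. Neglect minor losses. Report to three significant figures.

Pipe 1: V = 2.916 m/s, Re = 2.79×10^5, ε/D = 0.0157, f = 0.04472, h_1 = f(L/D)V²/2g = 57.24 m
Pipe 2: V = 0.1729 m/s, Re = 6.80×10^4, ε/D = 0.00310, f = 0.02811, h_2 = f(L/D)V²/2g = 0.1491 m
Series → Q common, losses add: H = Σh = 57.39 m

H ≈ 57.4 m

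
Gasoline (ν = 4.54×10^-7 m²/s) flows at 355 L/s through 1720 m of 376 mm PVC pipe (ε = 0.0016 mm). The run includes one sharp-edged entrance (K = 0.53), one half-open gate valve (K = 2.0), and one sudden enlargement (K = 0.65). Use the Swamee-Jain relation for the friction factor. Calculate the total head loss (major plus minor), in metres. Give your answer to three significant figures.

H_L ≈ 25.8 m

V = 4Q/(πD²) = 3.197 m/s; V²/2g = 0.5210 m
Re = 2.65×10^6, ε/D = 4.26×10^-6 → f = 0.01011 (Swamee-Jain)
Major: h_f = f(L/D)·V²/2g = 0.01011·4574·0.5210 = 24.10 m
Minor: ΣK = 3.18; h_m = ΣK·V²/2g = 1.657 m
Total H_L = 24.10 + 1.657 = 25.76 m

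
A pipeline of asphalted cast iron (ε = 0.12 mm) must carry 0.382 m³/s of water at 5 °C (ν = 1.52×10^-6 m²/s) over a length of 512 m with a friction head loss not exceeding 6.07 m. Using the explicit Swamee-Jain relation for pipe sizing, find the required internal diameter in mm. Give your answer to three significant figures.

D ≈ 444 mm

Swamee-Jain (Type III): D = 0.66·[ε^1.25·(LQ²/(gh_f))^4.75 + ν·Q^9.4·(L/(gh_f))^5.2]^0.04
LQ²/(gh_f) = 1.255; L/(gh_f) = 8.598
Term 1 = ε^1.25·(…)^4.75 = 3.69×10^-5; Term 2 = ν·Q^9.4·(…)^5.2 = 1.29×10^-5
D = 0.66·(3.69×10^-5 + 1.29×10^-5)^0.04 = 0.4441 m = 444 mm
Check: V = 2.47 m/s, Re = 7.21×10^5, f = 0.01575, h_f = 5.63 m ≈ 6.07 m ✓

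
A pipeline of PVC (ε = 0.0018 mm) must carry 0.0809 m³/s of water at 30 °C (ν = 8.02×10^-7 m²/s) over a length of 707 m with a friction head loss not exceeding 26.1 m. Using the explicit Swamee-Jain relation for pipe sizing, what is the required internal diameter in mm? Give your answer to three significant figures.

D ≈ 181 mm

Swamee-Jain (Type III): D = 0.66·[ε^1.25·(LQ²/(gh_f))^4.75 + ν·Q^9.4·(L/(gh_f))^5.2]^0.04
LQ²/(gh_f) = 0.01807; L/(gh_f) = 2.761
Term 1 = ε^1.25·(…)^4.75 = 3.47×10^-16; Term 2 = ν·Q^9.4·(…)^5.2 = 8.56×10^-15
D = 0.66·(3.47×10^-16 + 8.56×10^-15)^0.04 = 0.1809 m = 181 mm
Check: V = 3.15 m/s, Re = 7.10×10^5, f = 0.01251, h_f = 24.7 m ≈ 26.1 m ✓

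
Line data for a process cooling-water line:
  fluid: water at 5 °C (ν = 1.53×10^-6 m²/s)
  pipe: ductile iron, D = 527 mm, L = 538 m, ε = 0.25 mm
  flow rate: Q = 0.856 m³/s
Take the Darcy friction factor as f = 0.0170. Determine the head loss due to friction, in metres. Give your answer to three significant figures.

h_f ≈ 13.6 m

V = 4Q/(πD²) = 4·0.856/(π·0.527²) = 3.924 m/s
h_f = f(L/D)V²/(2g) = 0.01700·(538/0.527)·3.924²/(2·9.81) = 13.62 m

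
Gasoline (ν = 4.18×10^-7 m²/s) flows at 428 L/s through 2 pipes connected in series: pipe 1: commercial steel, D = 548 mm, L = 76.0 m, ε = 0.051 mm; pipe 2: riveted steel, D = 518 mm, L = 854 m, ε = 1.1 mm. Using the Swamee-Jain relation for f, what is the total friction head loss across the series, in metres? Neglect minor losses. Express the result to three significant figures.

H ≈ 8.58 m

Pipe 1: V = 1.815 m/s, Re = 2.38×10^6, ε/D = 9.31×10^-5, f = 0.01263, h_1 = f(L/D)V²/2g = 0.2941 m
Pipe 2: V = 2.031 m/s, Re = 2.52×10^6, ε/D = 0.00212, f = 0.02391, h_2 = f(L/D)V²/2g = 8.286 m
Series → Q common, losses add: H = Σh = 8.581 m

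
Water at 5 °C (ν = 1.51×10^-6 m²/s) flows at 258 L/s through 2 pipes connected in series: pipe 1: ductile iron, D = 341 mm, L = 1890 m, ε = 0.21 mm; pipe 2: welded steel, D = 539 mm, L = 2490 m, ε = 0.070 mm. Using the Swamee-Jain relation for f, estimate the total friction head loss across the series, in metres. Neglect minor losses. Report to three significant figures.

Pipe 1: V = 2.825 m/s, Re = 6.38×10^5, ε/D = 6.16×10^-4, f = 0.01829, h_1 = f(L/D)V²/2g = 41.23 m
Pipe 2: V = 1.131 m/s, Re = 4.04×10^5, ε/D = 1.30×10^-4, f = 0.01516, h_2 = f(L/D)V²/2g = 4.562 m
Series → Q common, losses add: H = Σh = 45.79 m

H ≈ 45.8 m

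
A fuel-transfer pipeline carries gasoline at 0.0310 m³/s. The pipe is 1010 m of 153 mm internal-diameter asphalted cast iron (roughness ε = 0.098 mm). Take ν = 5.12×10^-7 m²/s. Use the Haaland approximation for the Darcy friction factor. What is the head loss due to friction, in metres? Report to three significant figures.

V = 4Q/(πD²) = 4·0.0310/(π·0.153²) = 1.686 m/s
Re = VD/ν = 1.686·0.153/5.12×10^-7 = 5.04×10^5 → turbulent
ε/D = 0.098/153 = 6.41×10^-4
Haaland: f = 0.01841
h_f = f(L/D)V²/(2g) = 0.01841·(1010/0.153)·1.686²/(2·9.81) = 17.61 m

h_f ≈ 17.6 m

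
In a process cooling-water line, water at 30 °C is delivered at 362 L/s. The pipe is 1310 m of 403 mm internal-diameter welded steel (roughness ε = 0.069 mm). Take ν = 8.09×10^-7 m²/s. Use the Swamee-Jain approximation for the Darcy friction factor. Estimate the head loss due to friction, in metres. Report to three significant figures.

h_f ≈ 18.9 m

V = 4Q/(πD²) = 4·0.362/(π·0.403²) = 2.838 m/s
Re = VD/ν = 2.838·0.403/8.09×10^-7 = 1.41×10^6 → turbulent
ε/D = 0.069/403 = 1.71×10^-4
Swamee-Jain: f = 0.01417
h_f = f(L/D)V²/(2g) = 0.01417·(1310/0.403)·2.838²/(2·9.81) = 18.91 m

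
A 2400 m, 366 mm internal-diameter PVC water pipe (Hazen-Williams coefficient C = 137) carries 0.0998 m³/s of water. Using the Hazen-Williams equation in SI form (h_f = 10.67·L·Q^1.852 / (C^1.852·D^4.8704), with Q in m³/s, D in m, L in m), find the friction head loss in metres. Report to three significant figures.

h_f ≈ 5.29 m

h_f = 10.67·2400·0.0998^1.852 / (137^1.852·0.366^4.8704) = 5.292 m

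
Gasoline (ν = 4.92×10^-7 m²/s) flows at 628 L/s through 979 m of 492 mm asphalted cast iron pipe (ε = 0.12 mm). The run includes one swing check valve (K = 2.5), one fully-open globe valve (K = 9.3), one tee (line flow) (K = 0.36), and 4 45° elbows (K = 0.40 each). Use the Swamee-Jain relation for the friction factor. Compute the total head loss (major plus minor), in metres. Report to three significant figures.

H_L ≈ 23.9 m

V = 4Q/(πD²) = 3.303 m/s; V²/2g = 0.5561 m
Re = 3.30×10^6, ε/D = 2.44×10^-4 → f = 0.01464 (Swamee-Jain)
Major: h_f = f(L/D)·V²/2g = 0.01464·1990·0.5561 = 16.20 m
Minor: ΣK = 13.8; h_m = ΣK·V²/2g = 7.652 m
Total H_L = 16.20 + 7.652 = 23.85 m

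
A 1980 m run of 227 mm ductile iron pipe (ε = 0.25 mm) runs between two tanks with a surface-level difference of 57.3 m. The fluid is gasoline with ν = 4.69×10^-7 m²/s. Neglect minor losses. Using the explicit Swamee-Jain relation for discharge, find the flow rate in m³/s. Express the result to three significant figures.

Q ≈ 0.102 m³/s

Swamee-Jain (Type II): Q = -0.965·√(gD⁵h_f/L)·ln[ε/(3.7D) + √(3.17ν²L/(gD³h_f))]
√(gD⁵h_f/L) = √(9.81·0.227⁵·57.3/1980) = 0.01308
ε/(3.7D) = 2.98×10^-4; √(3.17ν²L/(gD³h_f)) = 1.45×10^-5
Q = -0.965·0.01308·ln(3.121×10^-4) = 0.1019 m³/s
Check: V = 2.52 m/s, Re = 1.22×10^6, f = 0.02042, h_f = 57.5 m ≈ 57.3 m ✓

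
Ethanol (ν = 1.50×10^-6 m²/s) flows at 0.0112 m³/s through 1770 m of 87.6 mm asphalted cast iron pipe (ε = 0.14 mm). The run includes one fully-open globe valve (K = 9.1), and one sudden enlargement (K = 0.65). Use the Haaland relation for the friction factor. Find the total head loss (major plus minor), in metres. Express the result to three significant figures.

V = 4Q/(πD²) = 1.858 m/s; V²/2g = 0.1760 m
Re = 1.09×10^5, ε/D = 0.00160 → f = 0.02374 (Haaland)
Major: h_f = f(L/D)·V²/2g = 0.02374·20205·0.1760 = 84.42 m
Minor: ΣK = 9.75; h_m = ΣK·V²/2g = 1.716 m
Total H_L = 84.42 + 1.716 = 86.13 m

H_L ≈ 86.1 m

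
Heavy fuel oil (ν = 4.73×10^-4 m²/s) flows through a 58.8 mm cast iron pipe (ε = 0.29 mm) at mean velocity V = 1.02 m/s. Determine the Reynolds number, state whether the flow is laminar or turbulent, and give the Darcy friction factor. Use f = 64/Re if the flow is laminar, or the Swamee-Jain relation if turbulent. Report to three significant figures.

Re = VD/ν = 1.020·0.0588/4.73×10^-4 = 127
Re < 2300 → laminar → f = 64/Re = 0.5047

Re ≈ 127; laminar; f = 64/Re ≈ 0.505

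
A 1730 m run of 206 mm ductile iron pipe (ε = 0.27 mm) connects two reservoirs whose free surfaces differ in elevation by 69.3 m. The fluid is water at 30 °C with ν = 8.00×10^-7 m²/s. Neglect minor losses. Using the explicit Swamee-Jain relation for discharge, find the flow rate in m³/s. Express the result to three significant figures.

Q ≈ 0.0918 m³/s

Swamee-Jain (Type II): Q = -0.965·√(gD⁵h_f/L)·ln[ε/(3.7D) + √(3.17ν²L/(gD³h_f))]
√(gD⁵h_f/L) = √(9.81·0.206⁵·69.3/1730) = 0.01207
ε/(3.7D) = 3.54×10^-4; √(3.17ν²L/(gD³h_f)) = 2.43×10^-5
Q = -0.965·0.01207·ln(3.785×10^-4) = 0.09180 m³/s
Check: V = 2.75 m/s, Re = 7.09×10^5, f = 0.02145, h_f = 69.7 m ≈ 69.3 m ✓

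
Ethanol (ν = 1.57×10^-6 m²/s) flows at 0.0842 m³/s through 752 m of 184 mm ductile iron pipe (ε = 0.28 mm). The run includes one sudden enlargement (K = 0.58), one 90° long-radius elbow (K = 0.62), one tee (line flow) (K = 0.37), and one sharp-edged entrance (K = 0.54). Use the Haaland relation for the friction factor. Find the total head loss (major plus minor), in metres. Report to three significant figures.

V = 4Q/(πD²) = 3.167 m/s; V²/2g = 0.5111 m
Re = 3.71×10^5, ε/D = 0.00152 → f = 0.02237 (Haaland)
Major: h_f = f(L/D)·V²/2g = 0.02237·4087·0.5111 = 46.73 m
Minor: ΣK = 2.11; h_m = ΣK·V²/2g = 1.078 m
Total H_L = 46.73 + 1.078 = 47.81 m

H_L ≈ 47.8 m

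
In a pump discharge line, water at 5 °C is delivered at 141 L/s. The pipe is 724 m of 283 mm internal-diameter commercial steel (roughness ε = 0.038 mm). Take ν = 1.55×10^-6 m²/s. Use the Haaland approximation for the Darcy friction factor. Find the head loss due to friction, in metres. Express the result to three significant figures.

V = 4Q/(πD²) = 4·0.141/(π·0.283²) = 2.242 m/s
Re = VD/ν = 2.242·0.283/1.55×10^-6 = 4.09×10^5 → turbulent
ε/D = 0.038/283 = 1.34×10^-4
Haaland: f = 0.01495
h_f = f(L/D)V²/(2g) = 0.01495·(724/0.283)·2.242²/(2·9.81) = 9.798 m

h_f ≈ 9.80 m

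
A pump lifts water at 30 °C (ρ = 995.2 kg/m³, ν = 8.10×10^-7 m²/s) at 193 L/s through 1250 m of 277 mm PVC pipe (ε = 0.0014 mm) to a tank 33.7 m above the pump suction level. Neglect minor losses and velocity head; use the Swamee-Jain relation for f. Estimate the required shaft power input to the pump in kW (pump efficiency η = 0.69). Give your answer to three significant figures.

P_shaft ≈ 167 kW

V = 4Q/(πD²) = 3.203 m/s; Re = 1.10×10^6; ε/D = 5.05×10^-6; f = 0.01157
h_f = f(L/D)V²/2g = 27.28 m
Total head H = z + h_f = 33.7 + 27.28 = 60.98 m
P_hyd = ρgQH = 995.2·9.81·0.193·60.98 = 114.9 kW
P_shaft = P_hyd/η = 114.9/0.69 = 166.5 kW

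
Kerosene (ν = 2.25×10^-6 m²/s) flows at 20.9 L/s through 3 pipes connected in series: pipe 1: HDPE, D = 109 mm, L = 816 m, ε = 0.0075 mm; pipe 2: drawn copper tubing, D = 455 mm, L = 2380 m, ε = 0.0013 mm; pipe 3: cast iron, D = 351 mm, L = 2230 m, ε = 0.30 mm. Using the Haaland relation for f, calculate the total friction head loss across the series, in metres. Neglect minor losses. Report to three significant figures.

Pipe 1: V = 2.240 m/s, Re = 1.09×10^5, ε/D = 6.88×10^-5, f = 0.01784, h_1 = f(L/D)V²/2g = 34.14 m
Pipe 2: V = 0.1285 m/s, Re = 2.60×10^4, ε/D = 2.86×10^-6, f = 0.02414, h_2 = f(L/D)V²/2g = 0.1063 m
Pipe 3: V = 0.2160 m/s, Re = 3.37×10^4, ε/D = 8.55×10^-4, f = 0.02480, h_3 = f(L/D)V²/2g = 0.3747 m
Series → Q common, losses add: H = Σh = 34.62 m

H ≈ 34.6 m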